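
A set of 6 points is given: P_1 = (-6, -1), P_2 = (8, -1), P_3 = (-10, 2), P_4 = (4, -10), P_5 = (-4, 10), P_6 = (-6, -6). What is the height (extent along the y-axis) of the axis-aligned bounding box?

20

max y = 10, min y = -10, so height = 20.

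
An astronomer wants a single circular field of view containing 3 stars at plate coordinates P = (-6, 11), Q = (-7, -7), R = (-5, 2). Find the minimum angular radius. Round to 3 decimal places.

9.014

Side lengths²: PQ² = 325, PR² = 82, QR² = 85.
Since PQ² = 325 ≥ 85 + 82 = 167, the angle opposite PQ is not acute, so the smallest enclosing circle has PQ as diameter.
Centre = midpoint of PQ = (-6.5, 2), r² = 325/4 = 81.25.
r = √(81.25) ≈ 9.014.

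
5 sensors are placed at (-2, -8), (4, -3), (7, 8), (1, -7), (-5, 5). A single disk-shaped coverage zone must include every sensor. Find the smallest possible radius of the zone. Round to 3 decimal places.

By Welzl's lemma the MEC is supported by two points (diametrically opposite) or three points (on a circumcircle).
The farthest pair is (-2, -8)–(7, 8) with squared distance 337. The circle on this segment as diameter has centre (2.5, 0) and r² = 337/4 = 84.25.
Check (4, -3): distance² to centre = 11.25 ≤ 84.25, so it lies inside.
All remaining points lie in this disk, and no smaller disk contains both endpoints, so this is the minimum enclosing circle.
r = √(84.25) ≈ 9.179.

9.179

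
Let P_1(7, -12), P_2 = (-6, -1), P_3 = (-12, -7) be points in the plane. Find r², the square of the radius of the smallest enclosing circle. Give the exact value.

96.5

Side lengths²: P_1P_2² = 290, P_1P_3² = 386, P_2P_3² = 72.
Since P_1P_3² = 386 ≥ 290 + 72 = 362, the angle opposite P_1P_3 is not acute, so the smallest enclosing circle has P_1P_3 as diameter.
Centre = midpoint of P_1P_3 = (-2.5, -9.5), r² = 386/4 = 96.5.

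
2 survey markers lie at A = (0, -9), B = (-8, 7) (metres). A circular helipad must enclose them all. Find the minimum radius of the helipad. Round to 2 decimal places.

8.94

The smallest circle enclosing two points has them as diameter endpoints.
Centre = midpoint = (-4, -1); r² = |AB|²/4 = 320/4 = 80.
r = √80 ≈ 8.94.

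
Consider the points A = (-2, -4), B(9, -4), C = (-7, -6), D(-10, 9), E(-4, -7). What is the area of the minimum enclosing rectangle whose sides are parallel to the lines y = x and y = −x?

In coordinates u = x + y, v = x − y the rectangle is axis-aligned; the map (x,y)→(u,v) scales areas by 2.
u-values: -6, 5, -13, -1, -11; range = 5 − (-13) = 18.
v-values: 2, 13, -1, -19, 3; range = 13 − (-19) = 32.
Area = (18 × 32) / 2 = 288.

288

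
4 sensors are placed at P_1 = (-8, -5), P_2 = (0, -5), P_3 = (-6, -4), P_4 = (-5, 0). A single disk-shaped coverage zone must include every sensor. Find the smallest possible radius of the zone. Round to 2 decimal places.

4.12

The minimum enclosing circle is determined by three boundary points: P_1, P_2, P_4.
Their circumcentre is (-4, -4) with r² = 17.
The farthest remaining point P_3 is at distance² 4 ≤ 17.
r = √17 ≈ 4.12.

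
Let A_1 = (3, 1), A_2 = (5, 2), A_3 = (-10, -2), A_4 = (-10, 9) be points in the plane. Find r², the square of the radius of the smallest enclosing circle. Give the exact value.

33017/450

The minimum enclosing circle of a finite set is fixed by two of the points (as a diameter) or three (as a circumcircle).
The minimum enclosing circle is determined by three boundary points: A_2, A_3, A_4.
Their circumcentre is (-103/30, 3.5) with r² = 33017/450.
The farthest remaining point A_1 is at distance² 21437/450 ≤ 33017/450.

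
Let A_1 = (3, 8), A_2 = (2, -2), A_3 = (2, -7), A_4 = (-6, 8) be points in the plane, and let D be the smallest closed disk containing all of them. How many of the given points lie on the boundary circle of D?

The minimum enclosing circle of a finite set is fixed by two of the points (as a diameter) or three (as a circumcircle).
The minimum enclosing circle is determined by three boundary points: A_1, A_3, A_4.
Their circumcentre is (-1.5, 23/30) with r² = 32657/450.
The farthest remaining point A_2 is at distance² 8957/450 ≤ 32657/450.
The points at distance exactly r from the centre are A_1, A_3, A_4 — 3 points.

3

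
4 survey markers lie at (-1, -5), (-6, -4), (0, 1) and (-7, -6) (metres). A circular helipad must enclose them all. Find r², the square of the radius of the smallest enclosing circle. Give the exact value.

24.5

A smallest enclosing disk is always determined by at most three of the input points on its boundary.
The farthest pair is (0, 1)–(-7, -6) with squared distance 98. The circle on this segment as diameter has centre (-3.5, -2.5) and r² = 98/4 = 24.5.
Check (-1, -5): distance² to centre = 12.5 ≤ 24.5, so it lies inside.
All remaining points lie in this disk, and no smaller disk contains both endpoints, so this is the minimum enclosing circle.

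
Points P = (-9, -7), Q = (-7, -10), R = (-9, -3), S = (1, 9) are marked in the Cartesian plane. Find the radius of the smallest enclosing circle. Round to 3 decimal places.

By Welzl's lemma the MEC is supported by two points (diametrically opposite) or three points (on a circumcircle).
The farthest pair is Q–S with squared distance 425. The circle on this segment as diameter has centre (-3, -0.5) and r² = 425/4 = 106.25.
Check P: distance² to centre = 78.25 ≤ 106.25, so it lies inside.
All remaining points lie in this disk, and no smaller disk contains both endpoints, so this is the minimum enclosing circle.
r = √(106.25) ≈ 10.308.

10.308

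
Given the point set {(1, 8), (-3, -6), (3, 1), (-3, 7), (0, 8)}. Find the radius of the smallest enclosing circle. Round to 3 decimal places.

7.280

The minimum enclosing circle of a finite set is fixed by two of the points (as a diameter) or three (as a circumcircle).
The farthest pair is (1, 8)–(-3, -6) with squared distance 212. The circle on this segment as diameter has centre (-1, 1) and r² = 212/4 = 53.
Check (3, 1): distance² to centre = 16 ≤ 53, so it lies inside.
All remaining points lie in this disk, and no smaller disk contains both endpoints, so this is the minimum enclosing circle.
r = √53 ≈ 7.280.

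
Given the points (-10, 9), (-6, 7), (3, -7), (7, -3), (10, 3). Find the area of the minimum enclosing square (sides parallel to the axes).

400

The bounding box has width 20 and height 16.
An axis-aligned square enclosing the set must have side ≥ max(width, height).
So the minimum side is max(20, 16) = 20.
Area = 20² = 400.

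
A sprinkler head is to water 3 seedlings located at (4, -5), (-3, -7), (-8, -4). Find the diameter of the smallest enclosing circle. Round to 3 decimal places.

Call the three points A, B, C in the order given.
Side lengths²: AB² = 53, AC² = 145, BC² = 34.
Since AC² = 145 ≥ 53 + 34 = 87, the angle opposite AC is not acute, so the smallest enclosing circle has AC as diameter.
Centre = midpoint of AC = (-2, -4.5), r² = 145/4 = 36.25.
Diameter = 2r = 2√(36.25) ≈ 12.042.

12.042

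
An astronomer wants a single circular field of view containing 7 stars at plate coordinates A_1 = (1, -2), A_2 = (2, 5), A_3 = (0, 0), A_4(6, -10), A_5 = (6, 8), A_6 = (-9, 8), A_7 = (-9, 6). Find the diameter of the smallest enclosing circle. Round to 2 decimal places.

23.43

A smallest enclosing disk is always determined by at most three of the input points on its boundary.
The farthest pair is A_4–A_6 with squared distance 549. The circle on this segment as diameter has centre (-1.5, -1) and r² = 549/4 = 137.25.
Check A_1: distance² to centre = 7.25 ≤ 137.25, so it lies inside.
All remaining points lie in this disk, and no smaller disk contains both endpoints, so this is the minimum enclosing circle.
Diameter = 2r = 2√(137.25) ≈ 23.43.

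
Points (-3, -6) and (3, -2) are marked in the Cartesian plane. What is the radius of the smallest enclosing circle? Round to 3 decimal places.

3.606

The smallest circle enclosing two points has them as diameter endpoints.
Centre = midpoint = (0, -4); r² = |(-3, -6)−(3, -2)|²/4 = 52/4 = 13.
r = √13 ≈ 3.606.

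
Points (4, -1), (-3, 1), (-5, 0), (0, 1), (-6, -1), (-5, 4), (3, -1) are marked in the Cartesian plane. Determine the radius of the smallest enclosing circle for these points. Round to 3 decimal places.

5.250

The minimum enclosing circle of a finite set is fixed by two of the points (as a diameter) or three (as a circumcircle).
The minimum enclosing circle is determined by three boundary points: (4, -1), (-6, -1), (-5, 4).
Their circumcentre is (-1, 0.6) with r² = 27.56.
The farthest remaining point (3, -1) is at distance² 18.56 ≤ 27.56.
r = √(27.56) ≈ 5.250.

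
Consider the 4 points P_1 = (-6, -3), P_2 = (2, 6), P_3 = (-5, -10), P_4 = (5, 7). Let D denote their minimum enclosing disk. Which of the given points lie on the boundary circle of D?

A smallest enclosing disk is always determined by at most three of the input points on its boundary.
The farthest pair is P_3–P_4 with squared distance 389. The circle on this segment as diameter has centre (0, -1.5) and r² = 389/4 = 97.25.
Check P_1: distance² to centre = 38.25 ≤ 97.25, so it lies inside.
All remaining points lie in this disk, and no smaller disk contains both endpoints, so this is the minimum enclosing circle.
The points at distance exactly r from the centre are P_3, P_4 — 2 points.

P_3, P_4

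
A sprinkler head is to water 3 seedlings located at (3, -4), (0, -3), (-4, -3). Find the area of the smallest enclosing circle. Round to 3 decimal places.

39.270

Call the three points A, B, C in the order given.
Side lengths²: AB² = 10, AC² = 50, BC² = 16.
Since AC² = 50 ≥ 16 + 10 = 26, the angle opposite AC is not acute, so the smallest enclosing circle has AC as diameter.
Centre = midpoint of AC = (-0.5, -3.5), r² = 50/4 = 12.5.
Area = π·r² = π·12.5 ≈ 39.270.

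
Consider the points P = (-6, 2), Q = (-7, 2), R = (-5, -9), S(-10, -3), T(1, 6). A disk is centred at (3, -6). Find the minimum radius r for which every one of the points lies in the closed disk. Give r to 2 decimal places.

The required radius is the distance from (3, -6) to the farthest point.
Squared distances: 145, 164, 73, 178, 148.
Maximum is 178, attained at S.
r = √178 ≈ 13.34.

13.34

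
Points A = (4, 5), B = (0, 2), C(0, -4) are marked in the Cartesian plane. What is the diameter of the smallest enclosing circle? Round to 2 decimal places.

Side lengths²: AB² = 25, AC² = 97, BC² = 36.
Since AC² = 97 ≥ 36 + 25 = 61, the angle opposite AC is not acute, so the smallest enclosing circle has AC as diameter.
Centre = midpoint of AC = (2, 0.5), r² = 97/4 = 24.25.
Diameter = 2r = 2√(24.25) ≈ 9.85.

9.85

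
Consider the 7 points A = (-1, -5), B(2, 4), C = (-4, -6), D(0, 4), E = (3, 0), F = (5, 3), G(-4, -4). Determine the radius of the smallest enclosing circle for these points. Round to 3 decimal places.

A smallest enclosing disk is always determined by at most three of the input points on its boundary.
The farthest pair is C–F with squared distance 162. The circle on this segment as diameter has centre (0.5, -1.5) and r² = 162/4 = 40.5.
Check A: distance² to centre = 14.5 ≤ 40.5, so it lies inside.
All remaining points lie in this disk, and no smaller disk contains both endpoints, so this is the minimum enclosing circle.
r = √(40.5) ≈ 6.364.

6.364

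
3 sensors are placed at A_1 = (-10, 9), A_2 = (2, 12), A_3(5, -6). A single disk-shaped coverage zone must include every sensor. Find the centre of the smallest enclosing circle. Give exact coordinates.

(-1.9, 2.1)

Side lengths²: A_1A_2² = 153, A_1A_3² = 450, A_2A_3² = 333.
Since A_1A_3² = 450 < 333 + 153 = 486, the triangle is acute, so the smallest enclosing circle is the circumcircle.
Circumcentre = (-1.9, 2.1), r² = 113.22.
Centre = (-1.9, 2.1).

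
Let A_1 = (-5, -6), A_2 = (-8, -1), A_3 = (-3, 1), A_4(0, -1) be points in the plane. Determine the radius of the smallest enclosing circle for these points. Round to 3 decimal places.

4.123

The minimum enclosing circle of a finite set is fixed by two of the points (as a diameter) or three (as a circumcircle).
The minimum enclosing circle is determined by three boundary points: A_1, A_2, A_4.
Their circumcentre is (-4, -2) with r² = 17.
The farthest remaining point A_3 is at distance² 10 ≤ 17.
r = √17 ≈ 4.123.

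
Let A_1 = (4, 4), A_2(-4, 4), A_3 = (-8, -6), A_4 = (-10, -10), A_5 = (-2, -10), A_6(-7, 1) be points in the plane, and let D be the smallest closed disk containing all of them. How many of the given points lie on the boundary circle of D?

2

The minimum enclosing circle of a finite set is fixed by two of the points (as a diameter) or three (as a circumcircle).
The farthest pair is A_1–A_4 with squared distance 392. The circle on this segment as diameter has centre (-3, -3) and r² = 392/4 = 98.
Check A_2: distance² to centre = 50 ≤ 98, so it lies inside.
All remaining points lie in this disk, and no smaller disk contains both endpoints, so this is the minimum enclosing circle.
The points at distance exactly r from the centre are A_1, A_4 — 2 points.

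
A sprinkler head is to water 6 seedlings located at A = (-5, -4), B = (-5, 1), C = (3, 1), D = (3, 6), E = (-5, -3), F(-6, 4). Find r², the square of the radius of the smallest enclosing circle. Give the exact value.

41

By Welzl's lemma the MEC is supported by two points (diametrically opposite) or three points (on a circumcircle).
The farthest pair is A–D with squared distance 164. The circle on this segment as diameter has centre (-1, 1) and r² = 164/4 = 41.
Check B: distance² to centre = 16 ≤ 41, so it lies inside.
All remaining points lie in this disk, and no smaller disk contains both endpoints, so this is the minimum enclosing circle.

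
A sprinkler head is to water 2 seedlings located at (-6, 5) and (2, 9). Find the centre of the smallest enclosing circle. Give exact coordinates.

(-2, 7)

The smallest circle enclosing two points has them as diameter endpoints.
Centre = midpoint = (-2, 7); r² = |(-6, 5)−(2, 9)|²/4 = 80/4 = 20.
Centre = (-2, 7).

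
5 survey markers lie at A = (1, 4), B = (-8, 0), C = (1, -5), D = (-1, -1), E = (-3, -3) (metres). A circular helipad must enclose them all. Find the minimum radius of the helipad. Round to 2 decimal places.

5.63

The minimum enclosing circle of a finite set is fixed by two of the points (as a diameter) or three (as a circumcircle).
The minimum enclosing circle is determined by three boundary points: A, B, C.
Their circumcentre is (-43/18, -0.5) with r² = 5141/162.
The farthest remaining point E is at distance² 1073/162 ≤ 5141/162.
r = √(5141/162) ≈ 5.63.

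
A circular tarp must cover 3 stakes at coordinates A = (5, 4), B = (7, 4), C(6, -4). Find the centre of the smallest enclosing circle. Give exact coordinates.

Side lengths²: AB² = 4, AC² = 65, BC² = 65.
Since BC² = 65 < 65 + 4 = 69, the triangle is acute, so the smallest enclosing circle is the circumcircle.
Circumcentre = (6, 0.0625), r² = 16.50390625.
Centre = (6, 0.0625).

(6, 0.0625)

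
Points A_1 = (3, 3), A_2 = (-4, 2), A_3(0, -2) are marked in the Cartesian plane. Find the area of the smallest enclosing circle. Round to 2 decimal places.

Side lengths²: A_1A_2² = 50, A_1A_3² = 34, A_2A_3² = 32.
Since A_1A_2² = 50 < 34 + 32 = 66, the triangle is acute, so the smallest enclosing circle is the circumcircle.
Circumcentre = (-0.375, 1.625), r² = 13.28125.
Area = π·r² = π·13.28125 ≈ 41.72.

41.72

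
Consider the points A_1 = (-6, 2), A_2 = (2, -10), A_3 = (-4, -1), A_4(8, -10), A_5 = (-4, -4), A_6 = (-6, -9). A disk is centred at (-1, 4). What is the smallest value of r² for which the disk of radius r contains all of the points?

277

The required radius is the distance from (-1, 4) to the farthest point.
Squared distances: 29, 205, 34, 277, 73, 194.
Maximum is 277, attained at A_4.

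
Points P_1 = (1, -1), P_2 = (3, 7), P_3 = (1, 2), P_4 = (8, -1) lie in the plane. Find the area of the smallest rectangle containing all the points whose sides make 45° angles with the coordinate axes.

65

In coordinates u = x + y, v = x − y the rectangle is axis-aligned; the map (x,y)→(u,v) scales areas by 2.
u-values: 0, 10, 3, 7; range = 10 − 0 = 10.
v-values: 2, -4, -1, 9; range = 9 − (-4) = 13.
Area = (10 × 13) / 2 = 65.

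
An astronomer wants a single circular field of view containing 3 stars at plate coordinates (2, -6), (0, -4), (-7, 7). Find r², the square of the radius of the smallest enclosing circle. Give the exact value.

62.5

Call the three points A, B, C in the order given.
Side lengths²: AB² = 8, AC² = 250, BC² = 170.
Since AC² = 250 ≥ 170 + 8 = 178, the angle opposite AC is not acute, so the smallest enclosing circle has AC as diameter.
Centre = midpoint of AC = (-2.5, 0.5), r² = 250/4 = 62.5.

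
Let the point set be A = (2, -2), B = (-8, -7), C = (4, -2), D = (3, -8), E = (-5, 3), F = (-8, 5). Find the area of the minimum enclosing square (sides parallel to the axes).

169

The bounding box has width 12 and height 13.
An axis-aligned square enclosing the set must have side ≥ max(width, height).
So the minimum side is max(12, 13) = 13.
Area = 13² = 169.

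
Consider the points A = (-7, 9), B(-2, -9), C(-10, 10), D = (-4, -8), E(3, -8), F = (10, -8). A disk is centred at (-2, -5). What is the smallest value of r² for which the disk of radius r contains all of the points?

The required radius is the distance from (-2, -5) to the farthest point.
Squared distances: 221, 16, 289, 13, 34, 153.
Maximum is 289, attained at C.

289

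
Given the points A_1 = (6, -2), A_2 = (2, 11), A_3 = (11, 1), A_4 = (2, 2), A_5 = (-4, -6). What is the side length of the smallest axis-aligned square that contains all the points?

The bounding box has width 15 and height 17.
An axis-aligned square enclosing the set must have side ≥ max(width, height).
So the minimum side is max(15, 17) = 17.

17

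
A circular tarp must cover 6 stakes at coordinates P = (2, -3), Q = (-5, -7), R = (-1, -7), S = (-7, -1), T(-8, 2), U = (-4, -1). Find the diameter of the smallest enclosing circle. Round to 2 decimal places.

11.59

The minimum enclosing circle of a finite set is fixed by two of the points (as a diameter) or three (as a circumcircle).
The minimum enclosing circle is determined by three boundary points: P, R, T.
Their circumcentre is (-81/22, -41/22) with r² = 8125/242.
The farthest remaining point Q is at distance² 6805/242 ≤ 8125/242.
Diameter = 2r = 2√(8125/242) ≈ 11.59.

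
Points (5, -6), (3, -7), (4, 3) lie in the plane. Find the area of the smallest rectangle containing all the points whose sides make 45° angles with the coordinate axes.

55

In coordinates u = x + y, v = x − y the rectangle is axis-aligned; the map (x,y)→(u,v) scales areas by 2.
u-values: -1, -4, 7; range = 7 − (-4) = 11.
v-values: 11, 10, 1; range = 11 − 1 = 10.
Area = (11 × 10) / 2 = 55.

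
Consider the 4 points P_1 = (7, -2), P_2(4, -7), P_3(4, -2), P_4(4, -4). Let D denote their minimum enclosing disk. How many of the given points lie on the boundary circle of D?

By Welzl's lemma the MEC is supported by two points (diametrically opposite) or three points (on a circumcircle).
The farthest pair is P_1–P_2 with squared distance 34. The circle on this segment as diameter has centre (5.5, -4.5) and r² = 34/4 = 8.5.
Check P_3: distance² to centre = 8.5 ≤ 8.5, so it lies inside.
All remaining points lie in this disk, and no smaller disk contains both endpoints, so this is the minimum enclosing circle.
The points at distance exactly r from the centre are P_1, P_2, P_3 — 3 points.

3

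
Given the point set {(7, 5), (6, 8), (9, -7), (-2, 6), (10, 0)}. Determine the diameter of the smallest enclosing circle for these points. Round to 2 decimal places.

A smallest enclosing disk is always determined by at most three of the input points on its boundary.
The minimum enclosing circle is determined by three boundary points: (6, 8), (9, -7), (-2, 6).
Their circumcentre is (80/21, -5/21) with r² = 32045/441.
The farthest remaining point (10, 0) is at distance² 16925/441 ≤ 32045/441.
Diameter = 2r = 2√(32045/441) ≈ 17.05.

17.05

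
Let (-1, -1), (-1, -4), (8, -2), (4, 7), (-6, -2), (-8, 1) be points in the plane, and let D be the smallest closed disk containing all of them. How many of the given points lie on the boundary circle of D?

By Welzl's lemma the MEC is supported by two points (diametrically opposite) or three points (on a circumcircle).
The minimum enclosing circle is determined by three boundary points: (8, -2), (4, 7), (-8, 1).
Their circumcentre is (3/44, -3/22) with r² = 128525/1936.
The farthest remaining point (-6, -2) is at distance² 78013/1936 ≤ 128525/1936.
The points at distance exactly r from the centre are (8, -2), (4, 7), (-8, 1) — 3 points.

3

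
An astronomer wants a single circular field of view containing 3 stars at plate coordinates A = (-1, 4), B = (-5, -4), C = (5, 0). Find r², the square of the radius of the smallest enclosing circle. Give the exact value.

Side lengths²: AB² = 80, AC² = 52, BC² = 116.
Since BC² = 116 < 80 + 52 = 132, the triangle is acute, so the smallest enclosing circle is the circumcircle.
Circumcentre = (-0.25, -1.375), r² = 29.453125.

29.453125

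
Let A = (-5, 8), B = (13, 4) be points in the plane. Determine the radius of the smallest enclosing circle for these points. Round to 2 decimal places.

9.22

The smallest circle enclosing two points has them as diameter endpoints.
Centre = midpoint = (4, 6); r² = |AB|²/4 = 340/4 = 85.
r = √85 ≈ 9.22.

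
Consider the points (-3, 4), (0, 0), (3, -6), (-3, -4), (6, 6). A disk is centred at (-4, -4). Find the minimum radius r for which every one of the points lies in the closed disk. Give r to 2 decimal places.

The required radius is the distance from (-4, -4) to the farthest point.
Squared distances: 65, 32, 53, 1, 200.
Maximum is 200, attained at (6, 6).
r = √200 ≈ 14.14.

14.14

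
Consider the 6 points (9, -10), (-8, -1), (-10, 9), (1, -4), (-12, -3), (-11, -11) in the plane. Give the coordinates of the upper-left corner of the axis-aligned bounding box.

(-12, 9)

x-range [-12, 9], y-range [-11, 9].
The upper-left corner is (-12, 9).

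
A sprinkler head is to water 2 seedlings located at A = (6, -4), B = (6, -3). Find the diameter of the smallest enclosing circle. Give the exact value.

1

The smallest circle enclosing two points has them as diameter endpoints.
Centre = midpoint = (6, -3.5); r² = |AB|²/4 = 1/4 = 0.25.
Diameter = 2r = 2√(0.25) = 1.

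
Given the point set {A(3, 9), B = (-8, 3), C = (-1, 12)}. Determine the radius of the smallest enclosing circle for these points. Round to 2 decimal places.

6.26

Side lengths²: AB² = 157, AC² = 25, BC² = 130.
Since AB² = 157 ≥ 130 + 25 = 155, the angle opposite AB is not acute, so the smallest enclosing circle has AB as diameter.
Centre = midpoint of AB = (-2.5, 6), r² = 157/4 = 39.25.
r = √(39.25) ≈ 6.26.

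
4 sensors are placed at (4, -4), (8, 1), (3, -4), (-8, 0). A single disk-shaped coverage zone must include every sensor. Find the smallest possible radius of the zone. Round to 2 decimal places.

By Welzl's lemma the MEC is supported by two points (diametrically opposite) or three points (on a circumcircle).
The farthest pair is (8, 1)–(-8, 0) with squared distance 257. The circle on this segment as diameter has centre (0, 0.5) and r² = 257/4 = 64.25.
Check (4, -4): distance² to centre = 36.25 ≤ 64.25, so it lies inside.
All remaining points lie in this disk, and no smaller disk contains both endpoints, so this is the minimum enclosing circle.
r = √(64.25) ≈ 8.02.

8.02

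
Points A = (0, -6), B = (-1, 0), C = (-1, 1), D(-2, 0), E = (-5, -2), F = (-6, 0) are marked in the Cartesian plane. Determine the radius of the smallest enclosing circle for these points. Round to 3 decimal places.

The minimum enclosing circle of a finite set is fixed by two of the points (as a diameter) or three (as a circumcircle).
The minimum enclosing circle is determined by three boundary points: A, C, F.
Their circumcentre is (-17/6, -17/6) with r² = 325/18.
The farthest remaining point B is at distance² 205/18 ≤ 325/18.
r = √(325/18) ≈ 4.249.

4.249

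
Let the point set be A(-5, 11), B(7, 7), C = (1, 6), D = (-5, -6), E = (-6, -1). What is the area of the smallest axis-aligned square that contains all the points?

The bounding box has width 13 and height 17.
An axis-aligned square enclosing the set must have side ≥ max(width, height).
So the minimum side is max(13, 17) = 17.
Area = 17² = 289.

289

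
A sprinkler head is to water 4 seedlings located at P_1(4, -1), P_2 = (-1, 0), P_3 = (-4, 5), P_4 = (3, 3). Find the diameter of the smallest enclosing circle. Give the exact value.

10

By Welzl's lemma the MEC is supported by two points (diametrically opposite) or three points (on a circumcircle).
The farthest pair is P_1–P_3 with squared distance 100. The circle on this segment as diameter has centre (0, 2) and r² = 100/4 = 25.
Check P_2: distance² to centre = 5 ≤ 25, so it lies inside.
All remaining points lie in this disk, and no smaller disk contains both endpoints, so this is the minimum enclosing circle.
Diameter = 2r = 2√25 = 10.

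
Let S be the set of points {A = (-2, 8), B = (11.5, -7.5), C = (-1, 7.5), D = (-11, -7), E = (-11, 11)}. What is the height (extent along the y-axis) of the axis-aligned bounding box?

max y = 11, min y = -7.5, so height = 18.5.

18.5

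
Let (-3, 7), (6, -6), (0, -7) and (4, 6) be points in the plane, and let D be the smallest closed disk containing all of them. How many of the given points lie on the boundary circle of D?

2

The minimum enclosing circle of a finite set is fixed by two of the points (as a diameter) or three (as a circumcircle).
The farthest pair is (-3, 7)–(6, -6) with squared distance 250. The circle on this segment as diameter has centre (1.5, 0.5) and r² = 250/4 = 62.5.
Check (0, -7): distance² to centre = 58.5 ≤ 62.5, so it lies inside.
All remaining points lie in this disk, and no smaller disk contains both endpoints, so this is the minimum enclosing circle.
The points at distance exactly r from the centre are (-3, 7), (6, -6) — 2 points.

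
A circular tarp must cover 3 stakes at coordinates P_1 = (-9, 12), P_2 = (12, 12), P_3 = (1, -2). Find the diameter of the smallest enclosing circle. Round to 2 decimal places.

Side lengths²: P_1P_2² = 441, P_1P_3² = 296, P_2P_3² = 317.
Since P_1P_2² = 441 < 317 + 296 = 613, the triangle is acute, so the smallest enclosing circle is the circumcircle.
Circumcentre = (1.5, 125/14), r² = 11729/98.
Diameter = 2r = 2√(11729/98) ≈ 21.88.

21.88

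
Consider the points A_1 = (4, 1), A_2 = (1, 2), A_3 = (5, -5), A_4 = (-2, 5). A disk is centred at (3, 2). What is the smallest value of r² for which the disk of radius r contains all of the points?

The required radius is the distance from (3, 2) to the farthest point.
Squared distances: 2, 4, 53, 34.
Maximum is 53, attained at A_3.

53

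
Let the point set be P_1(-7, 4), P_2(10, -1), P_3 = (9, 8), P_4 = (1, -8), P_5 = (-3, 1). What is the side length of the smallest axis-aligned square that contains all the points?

The bounding box has width 17 and height 16.
An axis-aligned square enclosing the set must have side ≥ max(width, height).
So the minimum side is max(17, 16) = 17.

17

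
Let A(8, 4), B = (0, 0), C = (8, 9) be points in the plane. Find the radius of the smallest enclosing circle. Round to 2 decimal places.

6.02

Side lengths²: AB² = 80, AC² = 25, BC² = 145.
Since BC² = 145 ≥ 80 + 25 = 105, the angle opposite BC is not acute, so the smallest enclosing circle has BC as diameter.
Centre = midpoint of BC = (4, 4.5), r² = 145/4 = 36.25.
r = √(36.25) ≈ 6.02.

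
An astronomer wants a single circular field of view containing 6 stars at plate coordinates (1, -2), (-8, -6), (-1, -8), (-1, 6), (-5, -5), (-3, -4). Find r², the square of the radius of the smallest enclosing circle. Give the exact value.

10229/196

By Welzl's lemma the MEC is supported by two points (diametrically opposite) or three points (on a circumcircle).
The minimum enclosing circle is determined by three boundary points: (-8, -6), (-1, -8), (-1, 6).
Their circumcentre is (-39/14, -1) with r² = 10229/196.
The farthest remaining point (-5, -5) is at distance² 4097/196 ≤ 10229/196.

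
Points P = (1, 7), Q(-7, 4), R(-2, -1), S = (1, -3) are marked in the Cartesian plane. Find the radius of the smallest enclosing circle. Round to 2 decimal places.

5.68

The minimum enclosing circle of a finite set is fixed by two of the points (as a diameter) or three (as a circumcircle).
The minimum enclosing circle is determined by three boundary points: P, Q, S.
Their circumcentre is (-1.6875, 2) with r² = 32.22265625.
The farthest remaining point R is at distance² 9.09765625 ≤ 32.22265625.
r = √(32.22265625) ≈ 5.68.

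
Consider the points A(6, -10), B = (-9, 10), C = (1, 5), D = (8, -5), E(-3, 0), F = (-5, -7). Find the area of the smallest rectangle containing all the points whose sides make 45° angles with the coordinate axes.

In coordinates u = x + y, v = x − y the rectangle is axis-aligned; the map (x,y)→(u,v) scales areas by 2.
u-values: -4, 1, 6, 3, -3, -12; range = 6 − (-12) = 18.
v-values: 16, -19, -4, 13, -3, 2; range = 16 − (-19) = 35.
Area = (18 × 35) / 2 = 315.

315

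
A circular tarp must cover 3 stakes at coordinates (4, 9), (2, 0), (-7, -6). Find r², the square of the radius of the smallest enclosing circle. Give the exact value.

Call the three points A, B, C in the order given.
Side lengths²: AB² = 85, AC² = 346, BC² = 117.
Since AC² = 346 ≥ 117 + 85 = 202, the angle opposite AC is not acute, so the smallest enclosing circle has AC as diameter.
Centre = midpoint of AC = (-1.5, 1.5), r² = 346/4 = 86.5.

86.5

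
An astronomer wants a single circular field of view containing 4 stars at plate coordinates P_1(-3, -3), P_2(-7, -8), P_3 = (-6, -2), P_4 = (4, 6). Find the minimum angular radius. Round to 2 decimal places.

A smallest enclosing disk is always determined by at most three of the input points on its boundary.
The farthest pair is P_2–P_4 with squared distance 317. The circle on this segment as diameter has centre (-1.5, -1) and r² = 317/4 = 79.25.
Check P_1: distance² to centre = 6.25 ≤ 79.25, so it lies inside.
All remaining points lie in this disk, and no smaller disk contains both endpoints, so this is the minimum enclosing circle.
r = √(79.25) ≈ 8.90.

8.90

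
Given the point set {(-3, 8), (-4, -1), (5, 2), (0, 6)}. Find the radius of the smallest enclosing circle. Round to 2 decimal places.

A smallest enclosing disk is always determined by at most three of the input points on its boundary.
The minimum enclosing circle is determined by three boundary points: (-3, 8), (-4, -1), (5, 2).
Their circumcentre is (-5/13, 41/13) with r² = 5125/169.
The farthest remaining point (0, 6) is at distance² 1394/169 ≤ 5125/169.
r = √(5125/169) ≈ 5.51.

5.51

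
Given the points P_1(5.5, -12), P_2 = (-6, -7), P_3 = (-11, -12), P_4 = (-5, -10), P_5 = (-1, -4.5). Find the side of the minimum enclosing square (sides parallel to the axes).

16.5

The bounding box has width 16.5 and height 7.5.
An axis-aligned square enclosing the set must have side ≥ max(width, height).
So the minimum side is max(16.5, 7.5) = 16.5.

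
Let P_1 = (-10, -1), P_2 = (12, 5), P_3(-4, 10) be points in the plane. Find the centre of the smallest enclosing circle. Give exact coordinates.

(1, 2)

Side lengths²: P_1P_2² = 520, P_1P_3² = 157, P_2P_3² = 281.
Since P_1P_2² = 520 ≥ 281 + 157 = 438, the angle opposite P_1P_2 is not acute, so the smallest enclosing circle has P_1P_2 as diameter.
Centre = midpoint of P_1P_2 = (1, 2), r² = 520/4 = 130.
Centre = (1, 2).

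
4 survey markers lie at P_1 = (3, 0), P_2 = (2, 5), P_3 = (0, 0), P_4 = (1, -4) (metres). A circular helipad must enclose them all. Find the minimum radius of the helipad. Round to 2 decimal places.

4.53

By Welzl's lemma the MEC is supported by two points (diametrically opposite) or three points (on a circumcircle).
The farthest pair is P_2–P_4 with squared distance 82. The circle on this segment as diameter has centre (1.5, 0.5) and r² = 82/4 = 20.5.
Check P_1: distance² to centre = 2.5 ≤ 20.5, so it lies inside.
All remaining points lie in this disk, and no smaller disk contains both endpoints, so this is the minimum enclosing circle.
r = √(20.5) ≈ 4.53.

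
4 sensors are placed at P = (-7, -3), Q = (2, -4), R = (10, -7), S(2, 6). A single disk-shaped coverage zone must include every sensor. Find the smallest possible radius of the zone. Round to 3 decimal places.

8.976

The minimum enclosing circle is determined by three boundary points: P, R, S.
Their circumcentre is (83/42, -125/42) with r² = 71065/882.
The farthest remaining point Q is at distance² 925/882 ≤ 71065/882.
r = √(71065/882) ≈ 8.976.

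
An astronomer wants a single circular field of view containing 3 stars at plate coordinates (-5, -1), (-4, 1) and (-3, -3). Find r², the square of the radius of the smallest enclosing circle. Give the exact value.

Call the three points A, B, C in the order given.
Side lengths²: AB² = 5, AC² = 8, BC² = 17.
Since BC² = 17 ≥ 8 + 5 = 13, the angle opposite BC is not acute, so the smallest enclosing circle has BC as diameter.
Centre = midpoint of BC = (-3.5, -1), r² = 17/4 = 4.25.

4.25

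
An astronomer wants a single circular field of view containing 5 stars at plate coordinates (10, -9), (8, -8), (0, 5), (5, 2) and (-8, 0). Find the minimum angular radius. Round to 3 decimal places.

By Welzl's lemma the MEC is supported by two points (diametrically opposite) or three points (on a circumcircle).
The farthest pair is (10, -9)–(-8, 0) with squared distance 405. The circle on this segment as diameter has centre (1, -4.5) and r² = 405/4 = 101.25.
Check (8, -8): distance² to centre = 61.25 ≤ 101.25, so it lies inside.
All remaining points lie in this disk, and no smaller disk contains both endpoints, so this is the minimum enclosing circle.
r = √(101.25) ≈ 10.062.

10.062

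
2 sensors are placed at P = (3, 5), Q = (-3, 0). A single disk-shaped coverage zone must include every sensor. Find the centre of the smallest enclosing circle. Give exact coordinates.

(0, 2.5)

The smallest circle enclosing two points has them as diameter endpoints.
Centre = midpoint = (0, 2.5); r² = |PQ|²/4 = 61/4 = 15.25.
Centre = (0, 2.5).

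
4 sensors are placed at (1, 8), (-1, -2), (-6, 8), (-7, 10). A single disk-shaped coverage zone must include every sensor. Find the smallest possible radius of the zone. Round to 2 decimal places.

6.71

A smallest enclosing disk is always determined by at most three of the input points on its boundary.
The farthest pair is (-1, -2)–(-7, 10) with squared distance 180. The circle on this segment as diameter has centre (-4, 4) and r² = 180/4 = 45.
Check (1, 8): distance² to centre = 41 ≤ 45, so it lies inside.
All remaining points lie in this disk, and no smaller disk contains both endpoints, so this is the minimum enclosing circle.
r = √45 ≈ 6.71.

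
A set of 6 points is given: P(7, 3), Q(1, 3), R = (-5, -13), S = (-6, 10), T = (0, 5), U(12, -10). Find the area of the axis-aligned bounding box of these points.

x ranges over [-6, 12], width 18.
y ranges over [-13, 10], height 23.
Area = 18 × 23 = 414.

414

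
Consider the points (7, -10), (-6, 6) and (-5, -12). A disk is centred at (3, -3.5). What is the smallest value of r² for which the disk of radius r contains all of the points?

171.25

The required radius is the distance from (3, -3.5) to the farthest point.
Squared distances: 58.25, 171.25, 136.25.
Maximum is 171.25, attained at (-6, 6).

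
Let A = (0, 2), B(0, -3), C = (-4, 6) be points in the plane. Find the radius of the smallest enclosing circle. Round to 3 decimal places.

Side lengths²: AB² = 25, AC² = 32, BC² = 97.
Since BC² = 97 ≥ 32 + 25 = 57, the angle opposite BC is not acute, so the smallest enclosing circle has BC as diameter.
Centre = midpoint of BC = (-2, 1.5), r² = 97/4 = 24.25.
r = √(24.25) ≈ 4.924.

4.924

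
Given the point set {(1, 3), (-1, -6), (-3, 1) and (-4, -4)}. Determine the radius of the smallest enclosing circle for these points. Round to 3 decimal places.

4.612

The minimum enclosing circle is determined by three boundary points: (1, 3), (-1, -6), (-4, -4).
Their circumcentre is (-9/62, -91/62) with r² = 40885/1922.
The farthest remaining point (-3, 1) is at distance² 27369/1922 ≤ 40885/1922.
r = √(40885/1922) ≈ 4.612.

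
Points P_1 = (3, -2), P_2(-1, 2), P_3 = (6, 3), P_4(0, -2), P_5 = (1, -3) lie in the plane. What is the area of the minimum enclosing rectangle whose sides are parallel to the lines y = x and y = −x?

In coordinates u = x + y, v = x − y the rectangle is axis-aligned; the map (x,y)→(u,v) scales areas by 2.
u-values: 1, 1, 9, -2, -2; range = 9 − (-2) = 11.
v-values: 5, -3, 3, 2, 4; range = 5 − (-3) = 8.
Area = (11 × 8) / 2 = 44.

44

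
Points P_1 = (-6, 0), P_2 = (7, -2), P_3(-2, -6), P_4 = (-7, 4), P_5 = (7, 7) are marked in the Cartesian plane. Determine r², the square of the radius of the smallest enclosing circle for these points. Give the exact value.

128125/1922

By Welzl's lemma the MEC is supported by two points (diametrically opposite) or three points (on a circumcircle).
The minimum enclosing circle is determined by three boundary points: P_3, P_4, P_5.
Their circumcentre is (51/62, 103/62) with r² = 128125/1922.
The farthest remaining point P_2 is at distance² 99109/1922 ≤ 128125/1922.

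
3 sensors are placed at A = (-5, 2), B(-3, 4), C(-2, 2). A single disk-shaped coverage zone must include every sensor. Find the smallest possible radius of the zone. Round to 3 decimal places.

Side lengths²: AB² = 8, AC² = 9, BC² = 5.
Since AC² = 9 < 8 + 5 = 13, the triangle is acute, so the smallest enclosing circle is the circumcircle.
Circumcentre = (-3.5, 2.5), r² = 2.5.
r = √(2.5) ≈ 1.581.

1.581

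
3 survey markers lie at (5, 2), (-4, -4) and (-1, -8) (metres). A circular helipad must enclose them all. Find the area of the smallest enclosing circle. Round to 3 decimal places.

Call the three points A, B, C in the order given.
Side lengths²: AB² = 117, AC² = 136, BC² = 25.
Since AC² = 136 < 117 + 25 = 142, the triangle is acute, so the smallest enclosing circle is the circumcircle.
Circumcentre = (31/18, -17/6), r² = 5525/162.
Area = π·r² = π·5525/162 ≈ 107.144.

107.144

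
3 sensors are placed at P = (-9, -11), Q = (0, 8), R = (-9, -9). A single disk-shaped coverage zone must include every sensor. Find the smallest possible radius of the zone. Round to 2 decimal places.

10.51

Side lengths²: PQ² = 442, PR² = 4, QR² = 370.
Since PQ² = 442 ≥ 370 + 4 = 374, the angle opposite PQ is not acute, so the smallest enclosing circle has PQ as diameter.
Centre = midpoint of PQ = (-4.5, -1.5), r² = 442/4 = 110.5.
r = √(110.5) ≈ 10.51.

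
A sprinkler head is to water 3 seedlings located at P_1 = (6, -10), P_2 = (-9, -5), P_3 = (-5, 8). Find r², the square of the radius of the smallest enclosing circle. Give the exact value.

Side lengths²: P_1P_2² = 250, P_1P_3² = 445, P_2P_3² = 185.
Since P_1P_3² = 445 ≥ 250 + 185 = 435, the angle opposite P_1P_3 is not acute, so the smallest enclosing circle has P_1P_3 as diameter.
Centre = midpoint of P_1P_3 = (0.5, -1), r² = 445/4 = 111.25.

111.25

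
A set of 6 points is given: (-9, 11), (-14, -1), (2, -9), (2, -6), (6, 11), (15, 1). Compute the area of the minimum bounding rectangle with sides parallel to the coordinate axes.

580

x ranges over [-14, 15], width 29.
y ranges over [-9, 11], height 20.
Area = 29 × 20 = 580.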